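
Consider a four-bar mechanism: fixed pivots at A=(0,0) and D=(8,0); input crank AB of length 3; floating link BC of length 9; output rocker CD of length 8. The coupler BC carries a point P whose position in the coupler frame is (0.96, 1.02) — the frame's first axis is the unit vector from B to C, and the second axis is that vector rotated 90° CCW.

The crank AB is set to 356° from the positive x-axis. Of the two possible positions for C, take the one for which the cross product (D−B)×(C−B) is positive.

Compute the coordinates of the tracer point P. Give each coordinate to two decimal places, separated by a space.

A=(0,0), D=(8.00,0)
B = A + 3.00·(cos356°, sin356°) = (2.9927, -0.2093)
|BD| = 5.0117
circle(B,9.00) ∩ circle(D,8.00): a=4.2019, h=7.9589
  candidates: C₊=(6.8586,7.9182) cross=39.887; C₋=(7.5232,-7.9858) cross=-39.887
  mode + wants cross > 0 → take C=(6.8586,7.9182) (cross=39.887)
ex = (C−B)/|BC| = (0.4295,0.9030); ey = (-0.9030,0.4295)
P = B + 0.96·ex + 1.02·ey = (2.4839,1.0958)

2.48 1.10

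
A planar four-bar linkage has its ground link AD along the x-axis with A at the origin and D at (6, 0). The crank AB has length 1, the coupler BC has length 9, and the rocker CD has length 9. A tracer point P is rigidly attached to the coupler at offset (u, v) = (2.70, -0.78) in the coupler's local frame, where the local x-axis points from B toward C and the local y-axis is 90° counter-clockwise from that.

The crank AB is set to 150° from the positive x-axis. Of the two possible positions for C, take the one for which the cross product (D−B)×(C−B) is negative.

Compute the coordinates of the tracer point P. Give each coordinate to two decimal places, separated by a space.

-0.76 -2.31

A=(0,0), D=(6.00,0)
B = A + 1.00·(cos150°, sin150°) = (-0.8660, 0.5000)
|BD| = 6.8842
circle(B,9.00) ∩ circle(D,9.00): a=3.4421, h=8.3158
  candidates: C₊=(3.1710,8.5438) cross=57.247; C₋=(1.9630,-8.0438) cross=-57.247
  mode - wants cross < 0 → take C=(1.9630,-8.0438) (cross=-57.247)
ex = (C−B)/|BC| = (0.3143,-0.9493); ey = (0.9493,0.3143)
P = B + 2.70·ex + -0.78·ey = (-0.7578,-2.3083)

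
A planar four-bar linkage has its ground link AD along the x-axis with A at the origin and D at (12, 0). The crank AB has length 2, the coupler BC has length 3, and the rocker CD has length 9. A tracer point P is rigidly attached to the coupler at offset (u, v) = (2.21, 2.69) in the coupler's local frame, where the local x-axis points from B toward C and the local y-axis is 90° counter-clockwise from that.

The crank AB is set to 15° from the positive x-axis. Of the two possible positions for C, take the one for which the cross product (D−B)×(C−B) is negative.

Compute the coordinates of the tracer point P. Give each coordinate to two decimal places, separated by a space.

5.32 -0.27

A=(0,0), D=(12.00,0)
B = A + 2.00·(cos15°, sin15°) = (1.9319, 0.5176)
|BD| = 10.0814
circle(B,3.00) ∩ circle(D,9.00): a=1.4698, h=2.6153
  candidates: C₊=(3.5340,3.0540) cross=26.366; C₋=(3.2654,-2.1697) cross=-26.366
  mode - wants cross < 0 → take C=(3.2654,-2.1697) (cross=-26.366)
ex = (C−B)/|BC| = (0.4445,-0.8958); ey = (0.8958,0.4445)
P = B + 2.21·ex + 2.69·ey = (5.3239,-0.2662)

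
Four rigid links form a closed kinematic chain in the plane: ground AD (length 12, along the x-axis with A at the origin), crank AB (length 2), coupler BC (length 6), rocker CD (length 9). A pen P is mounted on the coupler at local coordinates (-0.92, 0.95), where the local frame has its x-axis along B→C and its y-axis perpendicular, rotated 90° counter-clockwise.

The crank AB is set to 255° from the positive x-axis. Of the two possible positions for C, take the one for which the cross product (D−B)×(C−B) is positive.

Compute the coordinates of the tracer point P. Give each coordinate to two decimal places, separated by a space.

-1.84 -2.01

A=(0,0), D=(12.00,0)
B = A + 2.00·(cos255°, sin255°) = (-0.5176, -1.9319)
|BD| = 12.6658
circle(B,6.00) ∩ circle(D,9.00): a=4.5565, h=3.9036
  candidates: C₊=(3.3901,2.6211) cross=49.443; C₋=(4.5809,-5.0948) cross=-49.443
  mode + wants cross > 0 → take C=(3.3901,2.6211) (cross=49.443)
ex = (C−B)/|BC| = (0.6513,0.7588); ey = (-0.7588,0.6513)
P = B + -0.92·ex + 0.95·ey = (-1.8377,-2.0112)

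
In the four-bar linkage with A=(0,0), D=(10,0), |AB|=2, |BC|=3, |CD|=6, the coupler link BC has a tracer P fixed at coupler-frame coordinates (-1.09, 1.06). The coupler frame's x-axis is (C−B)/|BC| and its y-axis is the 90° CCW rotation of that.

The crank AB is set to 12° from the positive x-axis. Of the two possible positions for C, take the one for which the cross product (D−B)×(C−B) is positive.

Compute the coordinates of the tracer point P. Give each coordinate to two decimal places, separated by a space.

0.45 0.65

A=(0,0), D=(10.00,0)
B = A + 2.00·(cos12°, sin12°) = (1.9563, 0.4158)
|BD| = 8.0544
circle(B,3.00) ∩ circle(D,6.00): a=2.3511, h=1.8634
  candidates: C₊=(4.4005,2.1553) cross=15.009; C₋=(4.2081,-1.5665) cross=-15.009
  mode + wants cross > 0 → take C=(4.4005,2.1553) (cross=15.009)
ex = (C−B)/|BC| = (0.8147,0.5798); ey = (-0.5798,0.8147)
P = B + -1.09·ex + 1.06·ey = (0.4536,0.6474)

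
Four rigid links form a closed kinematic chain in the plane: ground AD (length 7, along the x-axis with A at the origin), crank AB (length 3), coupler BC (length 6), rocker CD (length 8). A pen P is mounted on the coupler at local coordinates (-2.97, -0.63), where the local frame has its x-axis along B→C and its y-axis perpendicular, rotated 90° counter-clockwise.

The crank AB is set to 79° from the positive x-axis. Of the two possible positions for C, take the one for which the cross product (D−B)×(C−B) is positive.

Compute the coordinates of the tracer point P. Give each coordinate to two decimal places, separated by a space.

A=(0,0), D=(7.00,0)
B = A + 3.00·(cos79°, sin79°) = (0.5724, 2.9449)
|BD| = 7.0701
circle(B,6.00) ∩ circle(D,8.00): a=1.5549, h=5.7950
  candidates: C₊=(4.3998,7.5656) cross=40.971; C₋=(-0.4278,-2.9712) cross=-40.971
  mode + wants cross > 0 → take C=(4.3998,7.5656) (cross=40.971)
ex = (C−B)/|BC| = (0.6379,0.7701); ey = (-0.7701,0.6379)
P = B + -2.97·ex + -0.63·ey = (-0.8369,0.2557)

-0.84 0.26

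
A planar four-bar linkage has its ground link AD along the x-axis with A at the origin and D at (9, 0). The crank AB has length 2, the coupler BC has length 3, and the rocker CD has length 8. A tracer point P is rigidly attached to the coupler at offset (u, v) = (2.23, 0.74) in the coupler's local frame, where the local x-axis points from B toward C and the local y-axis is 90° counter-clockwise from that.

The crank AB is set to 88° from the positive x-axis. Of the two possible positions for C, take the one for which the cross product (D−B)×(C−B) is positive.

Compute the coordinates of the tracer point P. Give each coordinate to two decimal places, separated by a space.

A=(0,0), D=(9.00,0)
B = A + 2.00·(cos88°, sin88°) = (0.0698, 1.9988)
|BD| = 9.1512
circle(B,3.00) ∩ circle(D,8.00): a=1.5705, h=2.5561
  candidates: C₊=(2.1607,4.1501) cross=23.391; C₋=(1.0441,-0.8386) cross=-23.391
  mode + wants cross > 0 → take C=(2.1607,4.1501) (cross=23.391)
ex = (C−B)/|BC| = (0.6970,0.7171); ey = (-0.7171,0.6970)
P = B + 2.23·ex + 0.74·ey = (1.0933,4.1137)

1.09 4.11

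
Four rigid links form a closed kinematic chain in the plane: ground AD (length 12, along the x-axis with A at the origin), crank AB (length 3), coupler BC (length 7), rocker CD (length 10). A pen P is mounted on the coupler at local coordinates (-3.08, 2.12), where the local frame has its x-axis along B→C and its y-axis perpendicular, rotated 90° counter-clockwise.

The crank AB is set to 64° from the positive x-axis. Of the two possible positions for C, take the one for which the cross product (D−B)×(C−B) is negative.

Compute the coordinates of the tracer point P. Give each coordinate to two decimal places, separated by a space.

A=(0,0), D=(12.00,0)
B = A + 3.00·(cos64°, sin64°) = (1.3151, 2.6964)
|BD| = 11.0199
circle(B,7.00) ∩ circle(D,10.00): a=3.1959, h=6.2278
  candidates: C₊=(5.9377,7.9529) cross=68.630; C₋=(2.8900,-4.1241) cross=-68.630
  mode - wants cross < 0 → take C=(2.8900,-4.1241) (cross=-68.630)
ex = (C−B)/|BC| = (0.2250,-0.9744); ey = (0.9744,0.2250)
P = B + -3.08·ex + 2.12·ey = (2.6878,6.1744)

2.69 6.17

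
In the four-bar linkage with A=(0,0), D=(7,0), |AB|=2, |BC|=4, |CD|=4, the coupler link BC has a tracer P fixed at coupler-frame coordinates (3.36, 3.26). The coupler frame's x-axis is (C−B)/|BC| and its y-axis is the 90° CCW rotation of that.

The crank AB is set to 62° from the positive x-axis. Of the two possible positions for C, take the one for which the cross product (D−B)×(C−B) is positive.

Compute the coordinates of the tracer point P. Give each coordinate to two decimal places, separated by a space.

A=(0,0), D=(7.00,0)
B = A + 2.00·(cos62°, sin62°) = (0.9389, 1.7659)
|BD| = 6.3131
circle(B,4.00) ∩ circle(D,4.00): a=3.1565, h=2.4569
  candidates: C₊=(4.6567,3.2418) cross=15.510; C₋=(3.2822,-1.4759) cross=-15.510
  mode + wants cross > 0 → take C=(4.6567,3.2418) (cross=15.510)
ex = (C−B)/|BC| = (0.9294,0.3690); ey = (-0.3690,0.9294)
P = B + 3.36·ex + 3.26·ey = (2.8590,6.0356)

2.86 6.04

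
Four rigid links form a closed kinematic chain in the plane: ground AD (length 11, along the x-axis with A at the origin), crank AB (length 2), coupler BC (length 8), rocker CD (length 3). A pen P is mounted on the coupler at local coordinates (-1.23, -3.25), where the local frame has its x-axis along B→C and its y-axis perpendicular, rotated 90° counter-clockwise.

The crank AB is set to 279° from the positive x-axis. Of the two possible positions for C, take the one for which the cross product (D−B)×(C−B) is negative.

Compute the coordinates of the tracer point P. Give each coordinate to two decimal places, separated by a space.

-0.63 -5.32

A=(0,0), D=(11.00,0)
B = A + 2.00·(cos279°, sin279°) = (0.3129, -1.9754)
|BD| = 10.8682
circle(B,8.00) ∩ circle(D,3.00): a=7.9644, h=0.7538
  candidates: C₊=(8.0076,0.2135) cross=8.192; C₋=(8.2816,-1.2690) cross=-8.192
  mode - wants cross < 0 → take C=(8.2816,-1.2690) (cross=-8.192)
ex = (C−B)/|BC| = (0.9961,0.0883); ey = (-0.0883,0.9961)
P = B + -1.23·ex + -3.25·ey = (-0.6254,-5.3213)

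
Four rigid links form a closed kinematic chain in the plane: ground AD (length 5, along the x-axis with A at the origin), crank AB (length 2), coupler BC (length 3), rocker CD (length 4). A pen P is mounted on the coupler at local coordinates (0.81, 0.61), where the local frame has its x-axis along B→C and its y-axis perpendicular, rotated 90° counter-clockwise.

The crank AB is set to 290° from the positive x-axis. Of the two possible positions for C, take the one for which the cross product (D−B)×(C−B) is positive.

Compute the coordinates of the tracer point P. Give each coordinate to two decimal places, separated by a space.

A=(0,0), D=(5.00,0)
B = A + 2.00·(cos290°, sin290°) = (0.6840, -1.8794)
|BD| = 4.7074
circle(B,3.00) ∩ circle(D,4.00): a=1.6102, h=2.5313
  candidates: C₊=(1.1498,1.0842) cross=11.916; C₋=(3.1709,-3.5573) cross=-11.916
  mode + wants cross > 0 → take C=(1.1498,1.0842) (cross=11.916)
ex = (C−B)/|BC| = (0.1552,0.9879); ey = (-0.9879,0.1552)
P = B + 0.81·ex + 0.61·ey = (0.2072,-0.9845)

0.21 -0.98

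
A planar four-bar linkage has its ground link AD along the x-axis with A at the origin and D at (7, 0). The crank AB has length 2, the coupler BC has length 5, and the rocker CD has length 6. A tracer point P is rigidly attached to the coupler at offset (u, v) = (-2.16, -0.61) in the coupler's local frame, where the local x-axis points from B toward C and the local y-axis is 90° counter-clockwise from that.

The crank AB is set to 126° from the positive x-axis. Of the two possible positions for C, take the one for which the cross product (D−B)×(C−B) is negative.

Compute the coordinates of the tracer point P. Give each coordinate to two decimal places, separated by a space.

A=(0,0), D=(7.00,0)
B = A + 2.00·(cos126°, sin126°) = (-1.1756, 1.6180)
|BD| = 8.3341
circle(B,5.00) ∩ circle(D,6.00): a=3.5071, h=3.5637
  candidates: C₊=(2.9567,4.4330) cross=29.700; C₋=(1.5730,-2.5588) cross=-29.700
  mode - wants cross < 0 → take C=(1.5730,-2.5588) (cross=-29.700)
ex = (C−B)/|BC| = (0.5497,-0.8354); ey = (0.8354,0.5497)
P = B + -2.16·ex + -0.61·ey = (-2.8725,3.0871)

-2.87 3.09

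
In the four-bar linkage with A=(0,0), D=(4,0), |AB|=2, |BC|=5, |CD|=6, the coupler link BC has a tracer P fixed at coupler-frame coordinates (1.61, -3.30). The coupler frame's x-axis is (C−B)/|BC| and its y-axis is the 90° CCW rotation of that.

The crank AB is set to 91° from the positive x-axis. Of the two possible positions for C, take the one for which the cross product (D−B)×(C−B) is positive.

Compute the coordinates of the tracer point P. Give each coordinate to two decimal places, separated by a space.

3.55 1.22

A=(0,0), D=(4.00,0)
B = A + 2.00·(cos91°, sin91°) = (-0.0349, 1.9997)
|BD| = 4.5032
circle(B,5.00) ∩ circle(D,6.00): a=1.0303, h=4.8927
  candidates: C₊=(3.0609,5.9260) cross=22.033; C₋=(-1.2844,-2.8417) cross=-22.033
  mode + wants cross > 0 → take C=(3.0609,5.9260) (cross=22.033)
ex = (C−B)/|BC| = (0.6192,0.7853); ey = (-0.7853,0.6192)
P = B + 1.61·ex + -3.30·ey = (3.5533,1.2208)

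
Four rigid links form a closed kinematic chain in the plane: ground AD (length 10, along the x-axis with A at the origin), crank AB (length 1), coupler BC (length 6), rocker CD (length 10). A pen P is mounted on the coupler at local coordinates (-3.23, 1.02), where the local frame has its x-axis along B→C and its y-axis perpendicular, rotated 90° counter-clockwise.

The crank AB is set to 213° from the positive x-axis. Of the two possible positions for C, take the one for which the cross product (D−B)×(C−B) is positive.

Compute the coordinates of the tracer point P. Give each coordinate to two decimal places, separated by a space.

A=(0,0), D=(10.00,0)
B = A + 1.00·(cos213°, sin213°) = (-0.8387, -0.5446)
|BD| = 10.8523
circle(B,6.00) ∩ circle(D,10.00): a=2.4775, h=5.4646
  candidates: C₊=(1.3615,5.0374) cross=59.304; C₋=(1.9100,-5.8780) cross=-59.304
  mode + wants cross > 0 → take C=(1.3615,5.0374) (cross=59.304)
ex = (C−B)/|BC| = (0.3667,0.9303); ey = (-0.9303,0.3667)
P = B + -3.23·ex + 1.02·ey = (-2.9720,-3.1756)

-2.97 -3.18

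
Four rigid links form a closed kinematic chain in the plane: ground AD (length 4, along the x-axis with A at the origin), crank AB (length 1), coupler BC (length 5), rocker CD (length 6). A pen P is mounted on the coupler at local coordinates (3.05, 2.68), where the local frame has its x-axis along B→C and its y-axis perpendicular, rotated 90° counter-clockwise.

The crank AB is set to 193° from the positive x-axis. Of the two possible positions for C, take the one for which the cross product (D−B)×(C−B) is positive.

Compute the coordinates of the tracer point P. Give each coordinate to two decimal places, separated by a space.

A=(0,0), D=(4.00,0)
B = A + 1.00·(cos193°, sin193°) = (-0.9744, -0.2250)
|BD| = 4.9795
circle(B,5.00) ∩ circle(D,6.00): a=1.3852, h=4.8043
  candidates: C₊=(0.1924,4.6370) cross=23.923; C₋=(0.6264,-4.9618) cross=-23.923
  mode + wants cross > 0 → take C=(0.1924,4.6370) (cross=23.923)
ex = (C−B)/|BC| = (0.2333,0.9724); ey = (-0.9724,0.2333)
P = B + 3.05·ex + 2.68·ey = (-2.8687,3.3662)

-2.87 3.37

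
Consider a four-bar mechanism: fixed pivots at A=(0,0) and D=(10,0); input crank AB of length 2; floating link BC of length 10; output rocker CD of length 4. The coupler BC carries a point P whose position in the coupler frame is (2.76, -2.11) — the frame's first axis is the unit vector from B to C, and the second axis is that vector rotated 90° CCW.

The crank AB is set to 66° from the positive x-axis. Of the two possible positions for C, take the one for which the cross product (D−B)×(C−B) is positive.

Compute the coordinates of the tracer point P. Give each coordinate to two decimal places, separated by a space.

A=(0,0), D=(10.00,0)
B = A + 2.00·(cos66°, sin66°) = (0.8135, 1.8271)
|BD| = 9.3665
circle(B,10.00) ∩ circle(D,4.00): a=9.1673, h=3.9950
  candidates: C₊=(10.5840,3.9571) cross=37.419; C₋=(9.0254,-3.8794) cross=-37.419
  mode + wants cross > 0 → take C=(10.5840,3.9571) (cross=37.419)
ex = (C−B)/|BC| = (0.9771,0.2130); ey = (-0.2130,0.9771)
P = B + 2.76·ex + -2.11·ey = (3.9596,0.3534)

3.96 0.35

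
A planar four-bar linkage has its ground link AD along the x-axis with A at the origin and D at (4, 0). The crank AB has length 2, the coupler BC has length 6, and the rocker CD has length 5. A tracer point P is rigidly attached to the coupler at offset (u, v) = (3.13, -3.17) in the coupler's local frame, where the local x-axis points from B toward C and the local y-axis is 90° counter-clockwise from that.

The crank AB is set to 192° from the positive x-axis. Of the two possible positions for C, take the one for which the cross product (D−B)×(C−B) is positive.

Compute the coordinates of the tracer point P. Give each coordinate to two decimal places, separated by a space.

2.46 0.20

A=(0,0), D=(4.00,0)
B = A + 2.00·(cos192°, sin192°) = (-1.9563, -0.4158)
|BD| = 5.9708
circle(B,6.00) ∩ circle(D,5.00): a=3.9065, h=4.5540
  candidates: C₊=(1.6236,4.3992) cross=27.191; C₋=(2.2579,-4.6867) cross=-27.191
  mode + wants cross > 0 → take C=(1.6236,4.3992) (cross=27.191)
ex = (C−B)/|BC| = (0.5967,0.8025); ey = (-0.8025,0.5967)
P = B + 3.13·ex + -3.17·ey = (2.4552,0.2046)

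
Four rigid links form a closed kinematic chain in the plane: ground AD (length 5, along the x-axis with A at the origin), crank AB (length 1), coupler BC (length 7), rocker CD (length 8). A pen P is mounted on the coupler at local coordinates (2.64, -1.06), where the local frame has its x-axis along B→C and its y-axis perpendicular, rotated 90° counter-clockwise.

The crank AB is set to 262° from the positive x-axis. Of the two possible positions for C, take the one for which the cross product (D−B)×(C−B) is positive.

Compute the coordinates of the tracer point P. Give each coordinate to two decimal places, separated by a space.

A=(0,0), D=(5.00,0)
B = A + 1.00·(cos262°, sin262°) = (-0.1392, -0.9903)
|BD| = 5.2337
circle(B,7.00) ∩ circle(D,8.00): a=1.1838, h=6.8992
  candidates: C₊=(-0.2821,6.0083) cross=36.108; C₋=(2.3287,-7.5408) cross=-36.108
  mode + wants cross > 0 → take C=(-0.2821,6.0083) (cross=36.108)
ex = (C−B)/|BC| = (-0.0204,0.9998); ey = (-0.9998,-0.0204)
P = B + 2.64·ex + -1.06·ey = (0.8667,1.6708)

0.87 1.67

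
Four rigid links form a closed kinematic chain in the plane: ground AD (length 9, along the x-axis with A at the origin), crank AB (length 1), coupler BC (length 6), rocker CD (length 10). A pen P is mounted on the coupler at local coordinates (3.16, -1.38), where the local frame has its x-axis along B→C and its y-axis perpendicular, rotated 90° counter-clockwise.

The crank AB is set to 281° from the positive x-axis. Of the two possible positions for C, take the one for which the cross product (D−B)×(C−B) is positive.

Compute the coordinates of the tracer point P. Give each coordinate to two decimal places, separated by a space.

1.65 2.14

A=(0,0), D=(9.00,0)
B = A + 1.00·(cos281°, sin281°) = (0.1908, -0.9816)
|BD| = 8.8637
circle(B,6.00) ∩ circle(D,10.00): a=0.8216, h=5.9435
  candidates: C₊=(0.3492,5.0163) cross=52.681; C₋=(1.6656,-6.7976) cross=-52.681
  mode + wants cross > 0 → take C=(0.3492,5.0163) (cross=52.681)
ex = (C−B)/|BC| = (0.0264,0.9997); ey = (-0.9997,0.0264)
P = B + 3.16·ex + -1.38·ey = (1.6537,2.1408)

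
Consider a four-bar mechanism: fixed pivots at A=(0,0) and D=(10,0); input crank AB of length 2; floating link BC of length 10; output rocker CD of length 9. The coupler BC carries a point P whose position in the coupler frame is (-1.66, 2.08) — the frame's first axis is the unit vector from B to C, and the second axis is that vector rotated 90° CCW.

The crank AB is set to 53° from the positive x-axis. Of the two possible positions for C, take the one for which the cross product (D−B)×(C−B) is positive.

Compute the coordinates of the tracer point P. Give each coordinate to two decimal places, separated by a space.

A=(0,0), D=(10.00,0)
B = A + 2.00·(cos53°, sin53°) = (1.2036, 1.5973)
|BD| = 8.9402
circle(B,10.00) ∩ circle(D,9.00): a=5.5327, h=8.3300
  candidates: C₊=(8.1356,8.8048) cross=74.472; C₋=(5.1591,-7.5872) cross=-74.472
  mode + wants cross > 0 → take C=(8.1356,8.8048) (cross=74.472)
ex = (C−B)/|BC| = (0.6932,0.7207); ey = (-0.7207,0.6932)
P = B + -1.66·ex + 2.08·ey = (-1.4462,1.8427)

-1.45 1.84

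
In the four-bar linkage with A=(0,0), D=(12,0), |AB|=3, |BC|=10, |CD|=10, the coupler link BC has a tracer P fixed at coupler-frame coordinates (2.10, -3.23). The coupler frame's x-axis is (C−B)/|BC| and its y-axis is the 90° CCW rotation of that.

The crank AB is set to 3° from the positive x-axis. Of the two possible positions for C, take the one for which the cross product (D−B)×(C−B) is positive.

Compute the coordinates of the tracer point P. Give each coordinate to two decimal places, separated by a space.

6.83 0.51

A=(0,0), D=(12.00,0)
B = A + 3.00·(cos3°, sin3°) = (2.9959, 0.1570)
|BD| = 9.0055
circle(B,10.00) ∩ circle(D,10.00): a=4.5027, h=8.9289
  candidates: C₊=(7.6536,9.0061) cross=80.409; C₋=(7.3423,-8.8490) cross=-80.409
  mode + wants cross > 0 → take C=(7.6536,9.0061) (cross=80.409)
ex = (C−B)/|BC| = (0.4658,0.8849); ey = (-0.8849,0.4658)
P = B + 2.10·ex + -3.23·ey = (6.8323,0.5109)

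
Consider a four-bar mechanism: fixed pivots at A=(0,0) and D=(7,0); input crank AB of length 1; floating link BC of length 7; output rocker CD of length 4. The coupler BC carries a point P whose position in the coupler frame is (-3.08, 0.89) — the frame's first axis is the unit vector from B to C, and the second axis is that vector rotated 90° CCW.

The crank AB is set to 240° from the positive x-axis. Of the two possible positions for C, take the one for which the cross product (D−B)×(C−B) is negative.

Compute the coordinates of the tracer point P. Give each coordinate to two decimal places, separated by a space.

-2.91 1.24

A=(0,0), D=(7.00,0)
B = A + 1.00·(cos240°, sin240°) = (-0.5000, -0.8660)
|BD| = 7.5498
circle(B,7.00) ∩ circle(D,4.00): a=5.9604, h=3.6707
  candidates: C₊=(5.0000,3.4641) cross=27.713; C₋=(5.8421,-3.8287) cross=-27.713
  mode - wants cross < 0 → take C=(5.8421,-3.8287) (cross=-27.713)
ex = (C−B)/|BC| = (0.9060,-0.4232); ey = (0.4232,0.9060)
P = B + -3.08·ex + 0.89·ey = (-2.9138,1.2439)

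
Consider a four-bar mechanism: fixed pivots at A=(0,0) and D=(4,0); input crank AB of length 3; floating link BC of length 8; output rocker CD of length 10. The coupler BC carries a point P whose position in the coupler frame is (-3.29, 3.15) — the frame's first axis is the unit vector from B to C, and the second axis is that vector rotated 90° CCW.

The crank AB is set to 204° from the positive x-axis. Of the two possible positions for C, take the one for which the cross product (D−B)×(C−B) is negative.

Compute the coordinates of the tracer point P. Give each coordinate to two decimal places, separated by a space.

-0.62 2.81

A=(0,0), D=(4.00,0)
B = A + 3.00·(cos204°, sin204°) = (-2.7406, -1.2202)
|BD| = 6.8502
circle(B,8.00) ∩ circle(D,10.00): a=0.7974, h=7.9602
  candidates: C₊=(-3.3739,6.7547) cross=54.529; C₋=(-0.5380,-8.9110) cross=-54.529
  mode - wants cross < 0 → take C=(-0.5380,-8.9110) (cross=-54.529)
ex = (C−B)/|BC| = (0.2753,-0.9614); ey = (0.9614,0.2753)
P = B + -3.29·ex + 3.15·ey = (-0.6182,2.8099)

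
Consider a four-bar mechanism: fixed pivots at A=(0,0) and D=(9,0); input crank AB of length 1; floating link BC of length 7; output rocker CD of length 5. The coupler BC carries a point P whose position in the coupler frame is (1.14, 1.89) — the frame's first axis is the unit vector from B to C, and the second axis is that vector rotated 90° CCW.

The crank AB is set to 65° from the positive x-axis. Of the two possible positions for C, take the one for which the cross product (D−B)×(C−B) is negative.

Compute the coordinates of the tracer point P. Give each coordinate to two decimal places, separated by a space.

2.53 1.57

A=(0,0), D=(9.00,0)
B = A + 1.00·(cos65°, sin65°) = (0.4226, 0.9063)
|BD| = 8.6251
circle(B,7.00) ∩ circle(D,5.00): a=5.7038, h=4.0578
  candidates: C₊=(6.5213,4.3423) cross=34.999; C₋=(5.6685,-3.7284) cross=-34.999
  mode - wants cross < 0 → take C=(5.6685,-3.7284) (cross=-34.999)
ex = (C−B)/|BC| = (0.7494,-0.6621); ey = (0.6621,0.7494)
P = B + 1.14·ex + 1.89·ey = (2.5283,1.5679)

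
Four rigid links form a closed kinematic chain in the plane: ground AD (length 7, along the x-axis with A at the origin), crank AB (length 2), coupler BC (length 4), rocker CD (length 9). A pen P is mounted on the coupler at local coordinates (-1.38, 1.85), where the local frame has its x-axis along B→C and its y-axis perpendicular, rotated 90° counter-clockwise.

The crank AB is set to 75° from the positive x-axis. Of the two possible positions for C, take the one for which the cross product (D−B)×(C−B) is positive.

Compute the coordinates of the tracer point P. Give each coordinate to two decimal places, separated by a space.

-1.23 0.42

A=(0,0), D=(7.00,0)
B = A + 2.00·(cos75°, sin75°) = (0.5176, 1.9319)
|BD| = 6.7641
circle(B,4.00) ∩ circle(D,9.00): a=-1.4227, h=3.7384
  candidates: C₊=(0.2219,5.9209) cross=25.287; C₋=(-1.9135,-1.2445) cross=-25.287
  mode + wants cross > 0 → take C=(0.2219,5.9209) (cross=25.287)
ex = (C−B)/|BC| = (-0.0739,0.9973); ey = (-0.9973,-0.0739)
P = B + -1.38·ex + 1.85·ey = (-1.2253,0.4188)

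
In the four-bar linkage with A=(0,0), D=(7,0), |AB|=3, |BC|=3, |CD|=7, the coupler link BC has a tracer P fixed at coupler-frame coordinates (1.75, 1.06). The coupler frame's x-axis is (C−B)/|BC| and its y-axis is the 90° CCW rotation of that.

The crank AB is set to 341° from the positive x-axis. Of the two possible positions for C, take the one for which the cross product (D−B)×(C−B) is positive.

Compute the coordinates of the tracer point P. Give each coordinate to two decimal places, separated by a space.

A=(0,0), D=(7.00,0)
B = A + 3.00·(cos341°, sin341°) = (2.8366, -0.9767)
|BD| = 4.2765
circle(B,3.00) ∩ circle(D,7.00): a=-2.5385, h=1.5987
  candidates: C₊=(0.0000,0.0000) cross=6.837; C₋=(0.7303,-3.1130) cross=-6.837
  mode + wants cross > 0 → take C=(0.0000,0.0000) (cross=6.837)
ex = (C−B)/|BC| = (-0.9455,0.3256); ey = (-0.3256,-0.9455)
P = B + 1.75·ex + 1.06·ey = (0.8368,-1.4092)

0.84 -1.41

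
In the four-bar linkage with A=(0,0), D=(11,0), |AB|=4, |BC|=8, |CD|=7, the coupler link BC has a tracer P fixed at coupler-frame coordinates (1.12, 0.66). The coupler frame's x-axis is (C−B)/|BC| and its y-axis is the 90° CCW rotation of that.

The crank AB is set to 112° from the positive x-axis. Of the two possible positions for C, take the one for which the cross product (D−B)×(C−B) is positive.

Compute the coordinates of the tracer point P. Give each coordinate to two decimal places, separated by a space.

-0.53 4.57

A=(0,0), D=(11.00,0)
B = A + 4.00·(cos112°, sin112°) = (-1.4984, 3.7087)
|BD| = 13.0371
circle(B,8.00) ∩ circle(D,7.00): a=7.0938, h=3.6983
  candidates: C₊=(6.3544,5.2362) cross=48.216; C₋=(4.2502,-1.8548) cross=-48.216
  mode + wants cross > 0 → take C=(6.3544,5.2362) (cross=48.216)
ex = (C−B)/|BC| = (0.9816,0.1909); ey = (-0.1909,0.9816)
P = B + 1.12·ex + 0.66·ey = (-0.5251,4.5704)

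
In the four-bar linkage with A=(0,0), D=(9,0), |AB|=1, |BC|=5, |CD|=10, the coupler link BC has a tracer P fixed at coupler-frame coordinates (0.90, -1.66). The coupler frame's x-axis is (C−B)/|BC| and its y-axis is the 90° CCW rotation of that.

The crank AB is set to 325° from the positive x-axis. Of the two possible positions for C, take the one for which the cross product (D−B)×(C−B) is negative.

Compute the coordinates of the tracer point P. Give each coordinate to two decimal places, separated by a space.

-0.86 -1.43

A=(0,0), D=(9.00,0)
B = A + 1.00·(cos325°, sin325°) = (0.8192, -0.5736)
|BD| = 8.2009
circle(B,5.00) ∩ circle(D,10.00): a=-0.4722, h=4.9777
  candidates: C₊=(-0.0000,4.3589) cross=40.821; C₋=(0.6963,-5.5721) cross=-40.821
  mode - wants cross < 0 → take C=(0.6963,-5.5721) (cross=-40.821)
ex = (C−B)/|BC| = (-0.0246,-0.9997); ey = (0.9997,-0.0246)
P = B + 0.90·ex + -1.66·ey = (-0.8625,-1.4325)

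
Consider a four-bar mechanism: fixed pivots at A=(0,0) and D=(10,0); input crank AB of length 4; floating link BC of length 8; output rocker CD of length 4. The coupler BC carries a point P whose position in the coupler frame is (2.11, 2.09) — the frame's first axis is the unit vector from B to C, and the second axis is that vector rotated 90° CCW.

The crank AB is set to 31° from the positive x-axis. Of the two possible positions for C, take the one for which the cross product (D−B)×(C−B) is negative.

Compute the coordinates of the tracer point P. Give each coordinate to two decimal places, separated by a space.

A=(0,0), D=(10.00,0)
B = A + 4.00·(cos31°, sin31°) = (3.4287, 2.0602)
|BD| = 6.8867
circle(B,8.00) ∩ circle(D,4.00): a=6.9283, h=3.9998
  candidates: C₊=(11.2363,3.8042) cross=27.545; C₋=(8.8432,-3.8291) cross=-27.545
  mode - wants cross < 0 → take C=(8.8432,-3.8291) (cross=-27.545)
ex = (C−B)/|BC| = (0.6768,-0.7362); ey = (0.7362,0.6768)
P = B + 2.11·ex + 2.09·ey = (6.3953,1.9214)

6.40 1.92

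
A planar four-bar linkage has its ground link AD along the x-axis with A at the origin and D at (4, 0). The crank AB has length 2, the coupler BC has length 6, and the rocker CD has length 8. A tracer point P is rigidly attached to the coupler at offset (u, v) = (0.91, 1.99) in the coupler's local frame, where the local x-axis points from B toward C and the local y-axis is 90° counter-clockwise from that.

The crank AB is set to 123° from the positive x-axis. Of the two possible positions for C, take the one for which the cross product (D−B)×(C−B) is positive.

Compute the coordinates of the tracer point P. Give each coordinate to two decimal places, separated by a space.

-2.68 3.18

A=(0,0), D=(4.00,0)
B = A + 2.00·(cos123°, sin123°) = (-1.0893, 1.6773)
|BD| = 5.3586
circle(B,6.00) ∩ circle(D,8.00): a=0.0666, h=5.9996
  candidates: C₊=(0.8520,7.3546) cross=32.149; C₋=(-2.9040,-4.0416) cross=-32.149
  mode + wants cross > 0 → take C=(0.8520,7.3546) (cross=32.149)
ex = (C−B)/|BC| = (0.3236,0.9462); ey = (-0.9462,0.3236)
P = B + 0.91·ex + 1.99·ey = (-2.6778,3.1823)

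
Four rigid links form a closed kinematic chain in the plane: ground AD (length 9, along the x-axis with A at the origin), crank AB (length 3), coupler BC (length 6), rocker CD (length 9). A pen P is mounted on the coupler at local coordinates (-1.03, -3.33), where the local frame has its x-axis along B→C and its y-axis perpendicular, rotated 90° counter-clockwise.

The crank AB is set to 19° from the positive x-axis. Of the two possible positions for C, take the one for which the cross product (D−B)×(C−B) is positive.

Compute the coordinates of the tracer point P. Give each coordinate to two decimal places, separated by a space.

A=(0,0), D=(9.00,0)
B = A + 3.00·(cos19°, sin19°) = (2.8366, 0.9767)
|BD| = 6.2404
circle(B,6.00) ∩ circle(D,9.00): a=-0.4854, h=5.9803
  candidates: C₊=(3.2932,6.9593) cross=37.319; C₋=(1.4211,-4.8540) cross=-37.319
  mode + wants cross > 0 → take C=(3.2932,6.9593) (cross=37.319)
ex = (C−B)/|BC| = (0.0761,0.9971); ey = (-0.9971,0.0761)
P = B + -1.03·ex + -3.33·ey = (6.0785,-0.3037)

6.08 -0.30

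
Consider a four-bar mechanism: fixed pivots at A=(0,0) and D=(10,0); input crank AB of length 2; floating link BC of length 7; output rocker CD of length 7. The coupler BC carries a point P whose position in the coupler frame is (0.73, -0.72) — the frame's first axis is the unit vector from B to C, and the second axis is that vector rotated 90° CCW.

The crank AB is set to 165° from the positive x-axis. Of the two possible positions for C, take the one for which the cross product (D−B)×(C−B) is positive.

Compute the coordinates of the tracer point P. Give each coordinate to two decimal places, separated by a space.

A=(0,0), D=(10.00,0)
B = A + 2.00·(cos165°, sin165°) = (-1.9319, 0.5176)
|BD| = 11.9431
circle(B,7.00) ∩ circle(D,7.00): a=5.9715, h=3.6525
  candidates: C₊=(4.1924,3.9079) cross=43.622; C₋=(3.8758,-3.3902) cross=-43.622
  mode + wants cross > 0 → take C=(4.1924,3.9079) (cross=43.622)
ex = (C−B)/|BC| = (0.8749,0.4843); ey = (-0.4843,0.8749)
P = B + 0.73·ex + -0.72·ey = (-0.9445,0.2413)

-0.94 0.24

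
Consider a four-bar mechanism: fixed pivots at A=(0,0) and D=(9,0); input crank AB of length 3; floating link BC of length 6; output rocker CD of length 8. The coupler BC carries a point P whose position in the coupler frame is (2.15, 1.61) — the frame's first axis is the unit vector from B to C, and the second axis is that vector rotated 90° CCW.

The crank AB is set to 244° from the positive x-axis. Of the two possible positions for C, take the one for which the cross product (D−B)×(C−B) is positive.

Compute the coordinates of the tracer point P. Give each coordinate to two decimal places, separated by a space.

-1.76 -0.05

A=(0,0), D=(9.00,0)
B = A + 3.00·(cos244°, sin244°) = (-1.3151, -2.6964)
|BD| = 10.6617
circle(B,6.00) ∩ circle(D,8.00): a=4.0177, h=4.4562
  candidates: C₊=(1.4450,2.6311) cross=47.511; C₋=(3.6990,-5.9916) cross=-47.511
  mode + wants cross > 0 → take C=(1.4450,2.6311) (cross=47.511)
ex = (C−B)/|BC| = (0.4600,0.8879); ey = (-0.8879,0.4600)
P = B + 2.15·ex + 1.61·ey = (-1.7556,-0.0467)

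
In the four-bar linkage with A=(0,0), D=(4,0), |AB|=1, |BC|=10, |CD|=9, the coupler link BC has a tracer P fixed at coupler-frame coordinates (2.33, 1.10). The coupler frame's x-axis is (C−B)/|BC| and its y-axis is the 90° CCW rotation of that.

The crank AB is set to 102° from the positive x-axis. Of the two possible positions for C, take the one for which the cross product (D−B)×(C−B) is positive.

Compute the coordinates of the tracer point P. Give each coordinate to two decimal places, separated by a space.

A=(0,0), D=(4.00,0)
B = A + 1.00·(cos102°, sin102°) = (-0.2079, 0.9781)
|BD| = 4.3201
circle(B,10.00) ∩ circle(D,9.00): a=4.3591, h=8.9999
  candidates: C₊=(6.0757,8.7574) cross=38.881; C₋=(2.0002,-8.7750) cross=-38.881
  mode + wants cross > 0 → take C=(6.0757,8.7574) (cross=38.881)
ex = (C−B)/|BC| = (0.6284,0.7779); ey = (-0.7779,0.6284)
P = B + 2.33·ex + 1.10·ey = (0.4005,3.4819)

0.40 3.48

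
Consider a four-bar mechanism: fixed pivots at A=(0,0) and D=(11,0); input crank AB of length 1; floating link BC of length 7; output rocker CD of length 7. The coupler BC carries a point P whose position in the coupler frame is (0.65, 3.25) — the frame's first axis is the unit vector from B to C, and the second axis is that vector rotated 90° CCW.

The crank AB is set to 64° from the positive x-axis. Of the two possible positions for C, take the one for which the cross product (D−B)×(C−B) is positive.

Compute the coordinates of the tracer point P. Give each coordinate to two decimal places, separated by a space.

-0.94 3.91

A=(0,0), D=(11.00,0)
B = A + 1.00·(cos64°, sin64°) = (0.4384, 0.8988)
|BD| = 10.5998
circle(B,7.00) ∩ circle(D,7.00): a=5.2999, h=4.5729
  candidates: C₊=(6.1069,5.0058) cross=48.471; C₋=(5.3314,-4.1070) cross=-48.471
  mode + wants cross > 0 → take C=(6.1069,5.0058) (cross=48.471)
ex = (C−B)/|BC| = (0.8098,0.5867); ey = (-0.5867,0.8098)
P = B + 0.65·ex + 3.25·ey = (-0.9421,3.9120)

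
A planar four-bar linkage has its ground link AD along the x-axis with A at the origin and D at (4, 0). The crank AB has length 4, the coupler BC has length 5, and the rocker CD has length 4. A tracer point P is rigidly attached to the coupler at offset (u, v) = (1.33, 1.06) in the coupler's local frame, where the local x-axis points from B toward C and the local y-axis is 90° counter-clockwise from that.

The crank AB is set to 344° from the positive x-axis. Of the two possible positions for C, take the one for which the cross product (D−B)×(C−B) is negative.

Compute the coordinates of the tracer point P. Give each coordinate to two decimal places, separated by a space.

3.62 0.58

A=(0,0), D=(4.00,0)
B = A + 4.00·(cos344°, sin344°) = (3.8450, -1.1025)
|BD| = 1.1134
circle(B,5.00) ∩ circle(D,4.00): a=4.5984, h=1.9633
  candidates: C₊=(2.5408,3.7244) cross=2.186; C₋=(6.4292,3.1779) cross=-2.186
  mode - wants cross < 0 → take C=(6.4292,3.1779) (cross=-2.186)
ex = (C−B)/|BC| = (0.5168,0.8561); ey = (-0.8561,0.5168)
P = B + 1.33·ex + 1.06·ey = (3.6250,0.5839)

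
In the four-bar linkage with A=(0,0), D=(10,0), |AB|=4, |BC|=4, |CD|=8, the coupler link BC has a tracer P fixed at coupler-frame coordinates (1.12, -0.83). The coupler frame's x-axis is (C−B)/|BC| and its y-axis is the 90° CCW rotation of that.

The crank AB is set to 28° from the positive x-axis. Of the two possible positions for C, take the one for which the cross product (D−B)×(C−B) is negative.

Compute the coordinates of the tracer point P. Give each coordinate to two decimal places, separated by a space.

A=(0,0), D=(10.00,0)
B = A + 4.00·(cos28°, sin28°) = (3.5318, 1.8779)
|BD| = 6.7353
circle(B,4.00) ∩ circle(D,8.00): a=-0.1957, h=3.9952
  candidates: C₊=(4.4578,5.7692) cross=26.909; C₋=(2.2300,-1.9043) cross=-26.909
  mode - wants cross < 0 → take C=(2.2300,-1.9043) (cross=-26.909)
ex = (C−B)/|BC| = (-0.3255,-0.9456); ey = (0.9456,-0.3255)
P = B + 1.12·ex + -0.83·ey = (2.3825,1.0890)

2.38 1.09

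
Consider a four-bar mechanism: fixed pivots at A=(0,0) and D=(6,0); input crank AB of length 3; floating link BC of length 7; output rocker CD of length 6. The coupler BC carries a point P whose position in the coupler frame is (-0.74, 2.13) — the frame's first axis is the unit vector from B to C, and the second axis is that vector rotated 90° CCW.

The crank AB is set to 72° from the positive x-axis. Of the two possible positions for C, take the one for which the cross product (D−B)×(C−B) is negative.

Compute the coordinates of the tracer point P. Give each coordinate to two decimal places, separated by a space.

A=(0,0), D=(6.00,0)
B = A + 3.00·(cos72°, sin72°) = (0.9271, 2.8532)
|BD| = 5.8203
circle(B,7.00) ∩ circle(D,6.00): a=4.0269, h=5.7257
  candidates: C₊=(7.2438,5.8697) cross=33.325; C₋=(1.6301,-4.1114) cross=-33.325
  mode - wants cross < 0 → take C=(1.6301,-4.1114) (cross=-33.325)
ex = (C−B)/|BC| = (0.1004,-0.9949); ey = (0.9949,0.1004)
P = B + -0.74·ex + 2.13·ey = (2.9720,3.8034)

2.97 3.80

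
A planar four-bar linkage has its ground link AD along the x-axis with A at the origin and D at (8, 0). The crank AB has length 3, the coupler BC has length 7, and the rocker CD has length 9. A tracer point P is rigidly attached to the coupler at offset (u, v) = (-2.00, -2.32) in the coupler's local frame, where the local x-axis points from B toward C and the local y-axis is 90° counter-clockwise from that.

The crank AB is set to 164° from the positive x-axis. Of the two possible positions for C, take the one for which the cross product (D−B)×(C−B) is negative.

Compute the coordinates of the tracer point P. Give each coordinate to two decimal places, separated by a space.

A=(0,0), D=(8.00,0)
B = A + 3.00·(cos164°, sin164°) = (-2.8838, 0.8269)
|BD| = 10.9152
circle(B,7.00) ∩ circle(D,9.00): a=3.9917, h=5.7503
  candidates: C₊=(1.5321,6.2583) cross=62.766; C₋=(0.6608,-5.2093) cross=-62.766
  mode - wants cross < 0 → take C=(0.6608,-5.2093) (cross=-62.766)
ex = (C−B)/|BC| = (0.5064,-0.8623); ey = (0.8623,0.5064)
P = B + -2.00·ex + -2.32·ey = (-5.8971,1.3768)

-5.90 1.38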